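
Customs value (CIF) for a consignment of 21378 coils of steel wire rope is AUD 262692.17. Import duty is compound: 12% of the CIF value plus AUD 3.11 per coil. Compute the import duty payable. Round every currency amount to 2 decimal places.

Ad valorem component: 262692.17 × 12% = 31523.06
Specific component: 21378 × 3.11 = 66485.58
Import duty = 31523.06 + 66485.58 = 98008.64

Import duty: AUD 98008.64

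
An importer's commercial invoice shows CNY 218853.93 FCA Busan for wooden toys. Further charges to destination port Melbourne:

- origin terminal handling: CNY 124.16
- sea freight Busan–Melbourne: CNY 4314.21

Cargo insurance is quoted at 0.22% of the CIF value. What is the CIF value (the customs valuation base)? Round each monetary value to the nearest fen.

Let C be the CIF value. C = FCA price + pre-shipment costs + freight + 0.22% × C
C − 0.22% × C = 218853.93 + 124.16 + 4314.21
0.9978 × C = 223292.30
C = 223292.30 / 0.9978 = 223784.63
Insurance premium = 0.22% × 223784.63 = 492.33

CIF value: CNY 223784.63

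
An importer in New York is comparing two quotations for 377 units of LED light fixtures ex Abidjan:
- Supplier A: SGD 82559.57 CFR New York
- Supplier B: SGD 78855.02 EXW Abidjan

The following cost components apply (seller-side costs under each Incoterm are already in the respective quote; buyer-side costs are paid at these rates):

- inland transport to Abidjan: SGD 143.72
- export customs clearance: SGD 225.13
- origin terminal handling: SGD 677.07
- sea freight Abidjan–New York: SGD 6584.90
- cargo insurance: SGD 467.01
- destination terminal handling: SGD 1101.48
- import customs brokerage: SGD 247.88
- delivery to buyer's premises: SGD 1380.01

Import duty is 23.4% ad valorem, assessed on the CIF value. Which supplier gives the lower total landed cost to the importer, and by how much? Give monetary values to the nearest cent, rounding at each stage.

Supplier A (CFR):
CIF value = CFR price + insurance = 82559.57 + 467.01 = 83026.58
Import duty = 83026.58 × 23.4% = 19428.22
Buyer bears (A): 467.01 + 1101.48 + 247.88 + 1380.01 = 3196.38
Landed cost (A) = invoice 82559.57 + 3196.38 + duty 19428.22 = 105184.17
Supplier B (EXW):
CIF value = EXW price + inland to port + export clearance + origin terminal + freight + insurance = 78855.02 + 143.72 + 225.13 + 677.07 + 6584.90 + 467.01 = 86952.85
Import duty = 86952.85 × 23.4% = 20346.97
Buyer bears (B): 143.72 + 225.13 + 677.07 + 6584.90 + 467.01 + 1101.48 + 247.88 + 1380.01 = 10827.20
Landed cost (B) = invoice 78855.02 + 10827.20 + duty 20346.97 = 110029.19
Difference = |105184.17 − 110029.19| = 4845.02

Supplier A is cheaper by SGD 4845.02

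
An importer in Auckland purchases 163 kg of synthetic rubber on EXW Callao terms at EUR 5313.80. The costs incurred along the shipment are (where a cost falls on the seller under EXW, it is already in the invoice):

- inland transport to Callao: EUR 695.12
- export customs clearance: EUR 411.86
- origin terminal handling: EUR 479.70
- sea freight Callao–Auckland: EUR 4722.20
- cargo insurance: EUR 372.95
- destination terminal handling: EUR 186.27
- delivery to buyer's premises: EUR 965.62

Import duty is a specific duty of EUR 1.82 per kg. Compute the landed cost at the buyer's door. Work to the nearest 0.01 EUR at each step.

Total landed cost: EUR 13444.18

EXW: the seller makes goods available at their premises; the buyer bears all onward costs.
CIF value = EXW price + inland to port + export clearance + origin terminal + freight + insurance = 5313.80 + 695.12 + 411.86 + 479.70 + 4722.20 + 372.95 = 11995.63
Import duty = 163 × 1.82 = 296.66
Buyer bears: inland to port 695.12 + export clearance 411.86 + origin terminal 479.70 + freight 4722.20 + insurance 372.95 + destination terminal 186.27 + delivery 965.62 + duty 296.66 = 8130.38
Landed cost = invoice 5313.80 + 8130.38 = 13444.18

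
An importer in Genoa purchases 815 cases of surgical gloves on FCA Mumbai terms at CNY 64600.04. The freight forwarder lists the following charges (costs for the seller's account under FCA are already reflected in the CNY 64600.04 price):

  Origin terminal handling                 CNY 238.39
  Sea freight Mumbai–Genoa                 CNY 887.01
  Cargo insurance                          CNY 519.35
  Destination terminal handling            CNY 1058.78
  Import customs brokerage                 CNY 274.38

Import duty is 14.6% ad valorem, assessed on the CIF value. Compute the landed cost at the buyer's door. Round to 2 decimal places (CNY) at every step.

Total landed cost: CNY 77249.69

FCA: the seller delivers export-cleared goods to the carrier; the buyer bears costs from that point.
CIF value = FCA price + origin terminal + freight + insurance = 64600.04 + 238.39 + 887.01 + 519.35 = 66244.79
Import duty = 66244.79 × 14.6% = 9671.74
Buyer bears: origin terminal 238.39 + freight 887.01 + insurance 519.35 + destination terminal 1058.78 + brokerage 274.38 + duty 9671.74 = 12649.65
Landed cost = invoice 64600.04 + 12649.65 = 77249.69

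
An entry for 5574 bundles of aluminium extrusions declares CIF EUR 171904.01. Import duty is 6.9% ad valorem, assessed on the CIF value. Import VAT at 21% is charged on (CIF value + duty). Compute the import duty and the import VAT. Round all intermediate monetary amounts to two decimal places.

Import duty: EUR 11861.38; import VAT: EUR 38590.73

Import duty = 171904.01 × 6.9% = 11861.38
VAT base = CIF + duty = 171904.01 + 11861.38 = 183765.39
Import VAT = 183765.39 × 21% = 38590.73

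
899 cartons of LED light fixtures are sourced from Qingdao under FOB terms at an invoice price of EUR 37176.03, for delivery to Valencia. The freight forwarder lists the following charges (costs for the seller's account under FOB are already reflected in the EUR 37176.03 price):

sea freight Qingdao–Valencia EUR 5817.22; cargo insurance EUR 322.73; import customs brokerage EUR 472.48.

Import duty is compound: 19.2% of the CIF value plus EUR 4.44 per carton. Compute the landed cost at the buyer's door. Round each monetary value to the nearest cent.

FOB: the seller bears costs until goods are on board at the origin port; the buyer bears freight, insurance and all costs thereafter.
CIF value = FOB price + freight + insurance = 37176.03 + 5817.22 + 322.73 = 43315.98
Ad valorem component: 43315.98 × 19.2% = 8316.67
Specific component: 899 × 4.44 = 3991.56
Import duty = 8316.67 + 3991.56 = 12308.23
Buyer bears: freight 5817.22 + insurance 322.73 + brokerage 472.48 + duty 12308.23 = 18920.66
Landed cost = invoice 37176.03 + 18920.66 = 56096.69

Total landed cost: EUR 56096.69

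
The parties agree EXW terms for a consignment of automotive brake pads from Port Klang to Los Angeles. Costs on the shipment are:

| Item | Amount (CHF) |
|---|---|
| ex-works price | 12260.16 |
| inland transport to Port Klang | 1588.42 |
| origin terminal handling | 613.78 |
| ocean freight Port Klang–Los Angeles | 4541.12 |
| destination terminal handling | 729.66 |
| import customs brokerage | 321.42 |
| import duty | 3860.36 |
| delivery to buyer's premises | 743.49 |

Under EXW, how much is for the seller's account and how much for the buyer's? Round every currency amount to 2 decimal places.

Seller: CHF 12260.16; buyer: CHF 12398.25

EXW: the seller makes goods available at their premises; the buyer bears all onward costs.
Seller's account: goods 12260.16 = 12260.16
Buyer's account: inland to port 1588.42 + origin terminal 613.78 + freight 4541.12 + destination terminal 729.66 + brokerage 321.42 + duty 3860.36 + delivery 743.49 = 12398.25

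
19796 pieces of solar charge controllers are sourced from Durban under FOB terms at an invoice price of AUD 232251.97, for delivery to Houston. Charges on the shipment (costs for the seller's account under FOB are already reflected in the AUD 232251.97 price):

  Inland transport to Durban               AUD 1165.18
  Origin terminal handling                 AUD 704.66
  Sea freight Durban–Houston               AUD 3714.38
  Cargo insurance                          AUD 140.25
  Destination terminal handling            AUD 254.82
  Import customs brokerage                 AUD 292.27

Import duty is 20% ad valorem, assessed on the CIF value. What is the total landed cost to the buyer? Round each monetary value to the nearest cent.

Total landed cost: AUD 283875.01

FOB: the seller bears costs until goods are on board at the origin port; the buyer bears freight, insurance and all costs thereafter.
Already in the invoice (seller's account under FOB): inland to port, origin terminal — exclude.
CIF value = FOB price + freight + insurance = 232251.97 + 3714.38 + 140.25 = 236106.60
Import duty = 236106.60 × 20% = 47221.32
Buyer bears: freight 3714.38 + insurance 140.25 + destination terminal 254.82 + brokerage 292.27 + duty 47221.32 = 51623.04
Landed cost = invoice 232251.97 + 51623.04 = 283875.01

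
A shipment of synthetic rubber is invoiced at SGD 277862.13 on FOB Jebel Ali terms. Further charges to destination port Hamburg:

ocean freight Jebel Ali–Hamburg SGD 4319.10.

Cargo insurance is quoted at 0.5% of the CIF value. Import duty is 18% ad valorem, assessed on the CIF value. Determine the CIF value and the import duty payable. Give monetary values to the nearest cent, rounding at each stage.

Let C be the CIF value. C = FOB price + freight + 0.5% × C
C − 0.5% × C = 277862.13 + 4319.10
0.995 × C = 282181.23
C = 282181.23 / 0.995 = 283599.23
Insurance premium = 0.5% × 283599.23 = 1418.00
Import duty = 283599.23 × 18% = 51047.86

CIF value: SGD 283599.23; import duty: SGD 51047.86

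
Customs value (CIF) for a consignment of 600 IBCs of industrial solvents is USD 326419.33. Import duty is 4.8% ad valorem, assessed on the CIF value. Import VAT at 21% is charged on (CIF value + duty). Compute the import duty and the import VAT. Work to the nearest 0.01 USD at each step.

Import duty = 326419.33 × 4.8% = 15668.13
VAT base = CIF + duty = 326419.33 + 15668.13 = 342087.46
Import VAT = 342087.46 × 21% = 71838.37

Import duty: USD 15668.13; import VAT: USD 71838.37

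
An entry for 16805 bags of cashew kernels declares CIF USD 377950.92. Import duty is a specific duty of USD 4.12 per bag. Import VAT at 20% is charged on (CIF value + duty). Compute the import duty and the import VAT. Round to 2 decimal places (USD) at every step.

Import duty = 16805 × 4.12 = 69236.60
VAT base = CIF + duty = 377950.92 + 69236.60 = 447187.52
Import VAT = 447187.52 × 20% = 89437.50

Import duty: USD 69236.60; import VAT: USD 89437.50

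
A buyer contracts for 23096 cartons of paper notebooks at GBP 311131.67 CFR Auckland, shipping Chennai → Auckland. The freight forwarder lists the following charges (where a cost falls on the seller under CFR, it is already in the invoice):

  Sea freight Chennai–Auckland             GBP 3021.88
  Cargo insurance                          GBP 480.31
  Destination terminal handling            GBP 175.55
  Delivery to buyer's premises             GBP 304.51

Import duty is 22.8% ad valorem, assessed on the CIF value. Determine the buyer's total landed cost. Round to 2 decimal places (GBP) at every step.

CFR: the seller pays costs through ocean freight to the destination port, but not insurance.
Already in the invoice (seller's account under CFR): freight — exclude.
CIF value = CFR price + insurance = 311131.67 + 480.31 = 311611.98
Import duty = 311611.98 × 22.8% = 71047.53
Buyer bears: insurance 480.31 + destination terminal 175.55 + delivery 304.51 + duty 71047.53 = 72007.90
Landed cost = invoice 311131.67 + 72007.90 = 383139.57

Total landed cost: GBP 383139.57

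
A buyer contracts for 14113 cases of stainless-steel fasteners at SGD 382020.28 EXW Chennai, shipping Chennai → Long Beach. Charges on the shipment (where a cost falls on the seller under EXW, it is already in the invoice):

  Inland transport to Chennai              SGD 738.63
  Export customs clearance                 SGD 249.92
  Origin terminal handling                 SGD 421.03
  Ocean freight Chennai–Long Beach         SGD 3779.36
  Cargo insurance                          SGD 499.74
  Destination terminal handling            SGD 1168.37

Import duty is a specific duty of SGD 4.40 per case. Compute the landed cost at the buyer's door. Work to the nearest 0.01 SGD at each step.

Total landed cost: SGD 450974.53

EXW: the seller makes goods available at their premises; the buyer bears all onward costs.
CIF value = EXW price + inland to port + export clearance + origin terminal + freight + insurance = 382020.28 + 738.63 + 249.92 + 421.03 + 3779.36 + 499.74 = 387708.96
Import duty = 14113 × 4.40 = 62097.20
Buyer bears: inland to port 738.63 + export clearance 249.92 + origin terminal 421.03 + freight 3779.36 + insurance 499.74 + destination terminal 1168.37 + duty 62097.20 = 68954.25
Landed cost = invoice 382020.28 + 68954.25 = 450974.53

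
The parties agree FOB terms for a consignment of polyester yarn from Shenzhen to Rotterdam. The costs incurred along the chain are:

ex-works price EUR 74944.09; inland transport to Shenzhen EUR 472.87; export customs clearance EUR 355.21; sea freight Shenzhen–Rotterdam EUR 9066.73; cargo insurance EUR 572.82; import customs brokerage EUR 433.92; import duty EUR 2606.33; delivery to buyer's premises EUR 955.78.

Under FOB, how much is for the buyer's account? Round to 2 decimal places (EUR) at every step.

FOB: the seller bears costs until goods are on board at the origin port; the buyer bears freight, insurance and all costs thereafter.
Seller's account: goods 74944.09 + inland to port 472.87 + export clearance 355.21 = 75772.17
Buyer's account: freight 9066.73 + insurance 572.82 + brokerage 433.92 + duty 2606.33 + delivery 955.78 = 13635.58

Buyer's account: EUR 13635.58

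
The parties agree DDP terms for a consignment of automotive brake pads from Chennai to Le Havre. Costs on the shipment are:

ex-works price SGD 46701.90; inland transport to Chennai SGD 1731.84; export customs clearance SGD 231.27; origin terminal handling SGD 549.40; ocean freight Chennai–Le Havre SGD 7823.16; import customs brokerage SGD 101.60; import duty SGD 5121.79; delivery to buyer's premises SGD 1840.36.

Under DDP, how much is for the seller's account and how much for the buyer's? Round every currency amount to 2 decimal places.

DDP: the seller bears all costs including import duty.
Seller's account: goods 46701.90 + inland to port 1731.84 + export clearance 231.27 + origin terminal 549.40 + freight 7823.16 + brokerage 101.60 + duty 5121.79 + delivery 1840.36 = 64101.32
Buyer's account: 0.00

Seller: SGD 64101.32; buyer: SGD 0.00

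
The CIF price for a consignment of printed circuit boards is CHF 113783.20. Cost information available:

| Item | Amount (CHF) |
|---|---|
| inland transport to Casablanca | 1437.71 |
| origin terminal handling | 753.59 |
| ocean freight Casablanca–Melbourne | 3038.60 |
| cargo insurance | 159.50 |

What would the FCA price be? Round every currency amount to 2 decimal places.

Not relevant to the conversion: inland to port — on the seller under both CIF and FCA; already in the CIF price and stays in the FCA price.
From CIF to FCA, the seller no longer bears: origin terminal, freight, insurance.
FCA price = 113783.20 − 753.59 − 3038.60 − 159.50 = 109831.51

FCA price: CHF 109831.51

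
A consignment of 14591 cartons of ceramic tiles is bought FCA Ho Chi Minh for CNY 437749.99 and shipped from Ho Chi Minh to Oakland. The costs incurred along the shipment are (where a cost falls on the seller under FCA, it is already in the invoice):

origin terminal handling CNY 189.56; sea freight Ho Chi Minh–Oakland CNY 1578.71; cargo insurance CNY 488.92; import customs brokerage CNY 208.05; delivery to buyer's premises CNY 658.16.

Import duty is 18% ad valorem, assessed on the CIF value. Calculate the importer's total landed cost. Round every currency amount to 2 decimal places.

FCA: the seller delivers export-cleared goods to the carrier; the buyer bears costs from that point.
CIF value = FCA price + origin terminal + freight + insurance = 437749.99 + 189.56 + 1578.71 + 488.92 = 440007.18
Import duty = 440007.18 × 18% = 79201.29
Buyer bears: origin terminal 189.56 + freight 1578.71 + insurance 488.92 + brokerage 208.05 + delivery 658.16 + duty 79201.29 = 82324.69
Landed cost = invoice 437749.99 + 82324.69 = 520074.68

Total landed cost: CNY 520074.68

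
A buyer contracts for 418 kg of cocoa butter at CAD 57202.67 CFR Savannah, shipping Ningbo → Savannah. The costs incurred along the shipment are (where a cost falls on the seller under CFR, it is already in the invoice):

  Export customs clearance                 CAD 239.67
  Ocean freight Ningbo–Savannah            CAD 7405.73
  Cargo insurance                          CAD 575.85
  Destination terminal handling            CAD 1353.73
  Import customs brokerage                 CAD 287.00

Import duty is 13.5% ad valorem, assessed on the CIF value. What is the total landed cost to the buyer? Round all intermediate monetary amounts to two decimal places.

CFR: the seller pays costs through ocean freight to the destination port, but not insurance.
Already in the invoice (seller's account under CFR): export clearance, freight — exclude.
CIF value = CFR price + insurance = 57202.67 + 575.85 = 57778.52
Import duty = 57778.52 × 13.5% = 7800.10
Buyer bears: insurance 575.85 + destination terminal 1353.73 + brokerage 287.00 + duty 7800.10 = 10016.68
Landed cost = invoice 57202.67 + 10016.68 = 67219.35

Total landed cost: CAD 67219.35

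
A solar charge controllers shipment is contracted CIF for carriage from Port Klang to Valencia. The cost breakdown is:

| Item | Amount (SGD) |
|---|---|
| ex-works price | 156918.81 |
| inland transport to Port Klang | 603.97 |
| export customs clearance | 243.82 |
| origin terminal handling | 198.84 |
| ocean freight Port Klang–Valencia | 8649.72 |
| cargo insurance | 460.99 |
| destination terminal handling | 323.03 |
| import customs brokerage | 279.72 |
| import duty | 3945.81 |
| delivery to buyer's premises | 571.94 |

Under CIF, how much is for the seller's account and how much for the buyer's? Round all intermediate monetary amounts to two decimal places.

Seller: SGD 167076.15; buyer: SGD 5120.50

CIF: the seller pays costs through ocean freight and marine insurance to the destination port.
Seller's account: goods 156918.81 + inland to port 603.97 + export clearance 243.82 + origin terminal 198.84 + freight 8649.72 + insurance 460.99 = 167076.15
Buyer's account: destination terminal 323.03 + brokerage 279.72 + duty 3945.81 + delivery 571.94 = 5120.50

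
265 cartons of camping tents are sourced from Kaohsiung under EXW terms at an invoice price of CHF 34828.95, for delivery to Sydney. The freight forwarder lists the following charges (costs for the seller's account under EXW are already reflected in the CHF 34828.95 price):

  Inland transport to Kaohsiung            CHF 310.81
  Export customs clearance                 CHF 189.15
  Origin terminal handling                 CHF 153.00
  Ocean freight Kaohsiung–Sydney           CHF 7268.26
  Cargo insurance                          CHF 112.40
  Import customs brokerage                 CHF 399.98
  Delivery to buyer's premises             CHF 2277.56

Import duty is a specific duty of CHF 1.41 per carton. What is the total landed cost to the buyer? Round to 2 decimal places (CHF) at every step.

Total landed cost: CHF 45913.76

EXW: the seller makes goods available at their premises; the buyer bears all onward costs.
CIF value = EXW price + inland to port + export clearance + origin terminal + freight + insurance = 34828.95 + 310.81 + 189.15 + 153.00 + 7268.26 + 112.40 = 42862.57
Import duty = 265 × 1.41 = 373.65
Buyer bears: inland to port 310.81 + export clearance 189.15 + origin terminal 153.00 + freight 7268.26 + insurance 112.40 + brokerage 399.98 + delivery 2277.56 + duty 373.65 = 11084.81
Landed cost = invoice 34828.95 + 11084.81 = 45913.76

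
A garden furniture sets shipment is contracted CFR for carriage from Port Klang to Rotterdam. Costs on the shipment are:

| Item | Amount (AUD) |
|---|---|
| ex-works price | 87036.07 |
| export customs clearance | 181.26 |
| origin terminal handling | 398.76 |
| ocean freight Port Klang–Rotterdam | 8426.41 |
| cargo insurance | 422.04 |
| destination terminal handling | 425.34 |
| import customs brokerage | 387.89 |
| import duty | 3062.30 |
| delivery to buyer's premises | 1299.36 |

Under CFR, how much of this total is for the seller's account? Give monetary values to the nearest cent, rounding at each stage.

Seller's account: AUD 96042.50

CFR: the seller pays costs through ocean freight to the destination port, but not insurance.
Seller's account: goods 87036.07 + export clearance 181.26 + origin terminal 398.76 + freight 8426.41 = 96042.50
Buyer's account: insurance 422.04 + destination terminal 425.34 + brokerage 387.89 + duty 3062.30 + delivery 1299.36 = 5596.93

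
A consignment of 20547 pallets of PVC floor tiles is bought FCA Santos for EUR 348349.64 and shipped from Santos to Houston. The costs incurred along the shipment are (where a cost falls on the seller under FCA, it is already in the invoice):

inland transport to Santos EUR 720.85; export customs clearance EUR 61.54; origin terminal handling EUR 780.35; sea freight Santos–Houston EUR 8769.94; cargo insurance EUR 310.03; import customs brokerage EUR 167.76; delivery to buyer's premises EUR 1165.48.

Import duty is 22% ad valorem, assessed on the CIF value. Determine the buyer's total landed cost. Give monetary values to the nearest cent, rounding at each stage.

Total landed cost: EUR 438349.39

FCA: the seller delivers export-cleared goods to the carrier; the buyer bears costs from that point.
Already in the invoice (seller's account under FCA): inland to port, export clearance — exclude.
CIF value = FCA price + origin terminal + freight + insurance = 348349.64 + 780.35 + 8769.94 + 310.03 = 358209.96
Import duty = 358209.96 × 22% = 78806.19
Buyer bears: origin terminal 780.35 + freight 8769.94 + insurance 310.03 + brokerage 167.76 + delivery 1165.48 + duty 78806.19 = 89999.75
Landed cost = invoice 348349.64 + 89999.75 = 438349.39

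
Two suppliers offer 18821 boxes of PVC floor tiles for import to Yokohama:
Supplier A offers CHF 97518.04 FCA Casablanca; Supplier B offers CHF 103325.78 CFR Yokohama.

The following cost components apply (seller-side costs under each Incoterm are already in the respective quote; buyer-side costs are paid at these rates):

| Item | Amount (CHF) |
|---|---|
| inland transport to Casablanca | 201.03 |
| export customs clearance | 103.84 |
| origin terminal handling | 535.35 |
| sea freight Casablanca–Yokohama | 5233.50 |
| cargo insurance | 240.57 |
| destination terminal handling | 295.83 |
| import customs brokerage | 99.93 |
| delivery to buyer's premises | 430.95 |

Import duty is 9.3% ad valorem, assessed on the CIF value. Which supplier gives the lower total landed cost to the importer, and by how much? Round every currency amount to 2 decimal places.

Supplier A is cheaper by CHF 42.51

Supplier A (FCA):
CIF value = FCA price + origin terminal + freight + insurance = 97518.04 + 535.35 + 5233.50 + 240.57 = 103527.46
Import duty = 103527.46 × 9.3% = 9628.05
Buyer bears (A): 535.35 + 5233.50 + 240.57 + 295.83 + 99.93 + 430.95 = 6836.13
Landed cost (A) = invoice 97518.04 + 6836.13 + duty 9628.05 = 113982.22
Supplier B (CFR):
CIF value = CFR price + insurance = 103325.78 + 240.57 = 103566.35
Import duty = 103566.35 × 9.3% = 9631.67
Buyer bears (B): 240.57 + 295.83 + 99.93 + 430.95 = 1067.28
Landed cost (B) = invoice 103325.78 + 1067.28 + duty 9631.67 = 114024.73
Difference = |113982.22 − 114024.73| = 42.51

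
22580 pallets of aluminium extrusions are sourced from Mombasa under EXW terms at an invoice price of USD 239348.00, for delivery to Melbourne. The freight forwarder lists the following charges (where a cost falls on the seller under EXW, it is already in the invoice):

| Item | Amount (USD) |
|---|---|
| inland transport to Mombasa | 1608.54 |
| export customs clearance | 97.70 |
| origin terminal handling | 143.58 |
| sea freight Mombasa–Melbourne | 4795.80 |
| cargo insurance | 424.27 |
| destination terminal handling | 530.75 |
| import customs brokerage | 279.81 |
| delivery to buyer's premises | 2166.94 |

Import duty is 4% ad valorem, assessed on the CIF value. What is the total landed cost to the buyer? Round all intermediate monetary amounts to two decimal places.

EXW: the seller makes goods available at their premises; the buyer bears all onward costs.
CIF value = EXW price + inland to port + export clearance + origin terminal + freight + insurance = 239348.00 + 1608.54 + 97.70 + 143.58 + 4795.80 + 424.27 = 246417.89
Import duty = 246417.89 × 4% = 9856.72
Buyer bears: inland to port 1608.54 + export clearance 97.70 + origin terminal 143.58 + freight 4795.80 + insurance 424.27 + destination terminal 530.75 + brokerage 279.81 + delivery 2166.94 + duty 9856.72 = 19904.11
Landed cost = invoice 239348.00 + 19904.11 = 259252.11

Total landed cost: USD 259252.11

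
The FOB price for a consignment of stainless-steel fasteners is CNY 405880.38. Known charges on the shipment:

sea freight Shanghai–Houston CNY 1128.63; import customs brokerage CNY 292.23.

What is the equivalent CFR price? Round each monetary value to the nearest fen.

CFR price: CNY 407009.01

Not relevant to the conversion: brokerage — on the buyer under both terms; not part of either seller's price.
From FOB to CFR, the seller additionally bears: freight.
CFR price = 405880.38 + 1128.63 = 407009.01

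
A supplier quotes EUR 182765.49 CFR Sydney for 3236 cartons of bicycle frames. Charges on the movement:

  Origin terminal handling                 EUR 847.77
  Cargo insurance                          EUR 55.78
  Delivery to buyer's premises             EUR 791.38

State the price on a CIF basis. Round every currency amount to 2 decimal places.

CIF price: EUR 182821.27

Not relevant to the conversion: origin terminal — on the seller under both CFR and CIF; already in the CFR price and stays in the CIF price. delivery — on the buyer under both terms; not part of either seller's price.
From CFR to CIF, the seller additionally bears: insurance.
CIF price = 182765.49 + 55.78 = 182821.27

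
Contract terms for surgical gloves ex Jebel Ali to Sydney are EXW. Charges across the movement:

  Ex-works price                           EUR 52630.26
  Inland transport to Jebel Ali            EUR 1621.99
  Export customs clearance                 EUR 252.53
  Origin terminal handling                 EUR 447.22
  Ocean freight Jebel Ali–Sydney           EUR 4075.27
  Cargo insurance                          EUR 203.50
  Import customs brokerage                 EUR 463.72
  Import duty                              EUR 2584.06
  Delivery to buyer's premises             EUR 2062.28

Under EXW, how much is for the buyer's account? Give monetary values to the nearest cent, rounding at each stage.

Buyer's account: EUR 11710.57

EXW: the seller makes goods available at their premises; the buyer bears all onward costs.
Seller's account: goods 52630.26 = 52630.26
Buyer's account: inland to port 1621.99 + export clearance 252.53 + origin terminal 447.22 + freight 4075.27 + insurance 203.50 + brokerage 463.72 + duty 2584.06 + delivery 2062.28 = 11710.57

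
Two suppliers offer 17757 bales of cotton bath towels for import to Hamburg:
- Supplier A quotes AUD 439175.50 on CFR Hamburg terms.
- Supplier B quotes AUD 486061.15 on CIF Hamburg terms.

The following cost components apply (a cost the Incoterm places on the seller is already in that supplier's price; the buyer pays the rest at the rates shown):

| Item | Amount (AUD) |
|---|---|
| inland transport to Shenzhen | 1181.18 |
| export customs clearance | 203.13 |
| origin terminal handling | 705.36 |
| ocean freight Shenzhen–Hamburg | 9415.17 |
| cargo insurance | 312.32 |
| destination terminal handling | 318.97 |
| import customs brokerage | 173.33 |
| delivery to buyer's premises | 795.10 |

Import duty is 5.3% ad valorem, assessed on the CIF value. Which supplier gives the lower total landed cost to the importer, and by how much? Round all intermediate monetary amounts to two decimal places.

Supplier A (CFR):
CIF value = CFR price + insurance = 439175.50 + 312.32 = 439487.82
Import duty = 439487.82 × 5.3% = 23292.85
Buyer bears (A): 312.32 + 318.97 + 173.33 + 795.10 = 1599.72
Landed cost (A) = invoice 439175.50 + 1599.72 + duty 23292.85 = 464068.07
Supplier B (CIF):
The CIF price already equals the CIF value: 486061.15
Import duty = 486061.15 × 5.3% = 25761.24
Buyer bears (B): 318.97 + 173.33 + 795.10 = 1287.40
Landed cost (B) = invoice 486061.15 + 1287.40 + duty 25761.24 = 513109.79
Difference = |464068.07 − 513109.79| = 49041.72

Supplier A is cheaper by AUD 49041.72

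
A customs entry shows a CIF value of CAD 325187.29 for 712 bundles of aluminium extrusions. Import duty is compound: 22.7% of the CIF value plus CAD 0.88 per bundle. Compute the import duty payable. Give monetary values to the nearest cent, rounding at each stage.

Import duty: CAD 74444.07

Ad valorem component: 325187.29 × 22.7% = 73817.51
Specific component: 712 × 0.88 = 626.56
Import duty = 73817.51 + 626.56 = 74444.07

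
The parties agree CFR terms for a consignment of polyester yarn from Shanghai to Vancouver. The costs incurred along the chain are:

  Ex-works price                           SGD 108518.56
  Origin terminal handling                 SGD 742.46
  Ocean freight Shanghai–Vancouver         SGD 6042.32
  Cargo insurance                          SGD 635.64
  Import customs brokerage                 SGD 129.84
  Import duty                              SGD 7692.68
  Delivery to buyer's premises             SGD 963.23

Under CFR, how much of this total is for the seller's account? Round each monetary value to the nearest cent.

Seller's account: SGD 115303.34

CFR: the seller pays costs through ocean freight to the destination port, but not insurance.
Seller's account: goods 108518.56 + origin terminal 742.46 + freight 6042.32 = 115303.34
Buyer's account: insurance 635.64 + brokerage 129.84 + duty 7692.68 + delivery 963.23 = 9421.39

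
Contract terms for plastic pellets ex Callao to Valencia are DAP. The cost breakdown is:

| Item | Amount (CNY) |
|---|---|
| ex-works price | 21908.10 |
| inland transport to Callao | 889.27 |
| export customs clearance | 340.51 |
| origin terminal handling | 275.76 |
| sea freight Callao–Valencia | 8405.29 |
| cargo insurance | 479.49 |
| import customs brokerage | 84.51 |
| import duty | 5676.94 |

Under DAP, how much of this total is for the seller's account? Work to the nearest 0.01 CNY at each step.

DAP: the seller bears all costs to the named destination except import duty and clearance.
Seller's account: goods 21908.10 + inland to port 889.27 + export clearance 340.51 + origin terminal 275.76 + freight 8405.29 + insurance 479.49 = 32298.42
Buyer's account: brokerage 84.51 + duty 5676.94 = 5761.45

Seller's account: CNY 32298.42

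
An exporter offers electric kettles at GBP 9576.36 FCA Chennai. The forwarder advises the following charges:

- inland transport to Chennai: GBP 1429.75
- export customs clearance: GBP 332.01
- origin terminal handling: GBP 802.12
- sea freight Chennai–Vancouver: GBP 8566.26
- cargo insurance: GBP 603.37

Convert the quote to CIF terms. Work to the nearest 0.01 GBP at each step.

CIF price: GBP 19548.11

Not relevant to the conversion: export clearance, inland to port — on the seller under both FCA and CIF; already in the FCA price and stays in the CIF price.
From FCA to CIF, the seller additionally bears: origin terminal, freight, insurance.
CIF price = 9576.36 + 802.12 + 8566.26 + 603.37 = 19548.11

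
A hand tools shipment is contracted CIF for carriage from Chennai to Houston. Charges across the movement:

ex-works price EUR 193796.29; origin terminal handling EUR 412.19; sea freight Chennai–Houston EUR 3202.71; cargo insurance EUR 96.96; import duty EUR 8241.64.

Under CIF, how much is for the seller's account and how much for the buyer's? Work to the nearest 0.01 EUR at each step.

Seller: EUR 197508.15; buyer: EUR 8241.64

CIF: the seller pays costs through ocean freight and marine insurance to the destination port.
Seller's account: goods 193796.29 + origin terminal 412.19 + freight 3202.71 + insurance 96.96 = 197508.15
Buyer's account: duty 8241.64 = 8241.64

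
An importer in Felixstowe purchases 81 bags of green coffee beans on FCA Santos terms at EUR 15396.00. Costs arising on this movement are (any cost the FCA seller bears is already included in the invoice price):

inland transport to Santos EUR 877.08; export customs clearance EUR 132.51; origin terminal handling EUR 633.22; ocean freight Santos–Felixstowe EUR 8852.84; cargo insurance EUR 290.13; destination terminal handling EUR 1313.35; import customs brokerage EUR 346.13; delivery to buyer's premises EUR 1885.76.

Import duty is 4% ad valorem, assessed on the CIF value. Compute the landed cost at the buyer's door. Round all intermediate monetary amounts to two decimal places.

FCA: the seller delivers export-cleared goods to the carrier; the buyer bears costs from that point.
Already in the invoice (seller's account under FCA): inland to port, export clearance — exclude.
CIF value = FCA price + origin terminal + freight + insurance = 15396.00 + 633.22 + 8852.84 + 290.13 = 25172.19
Import duty = 25172.19 × 4% = 1006.89
Buyer bears: origin terminal 633.22 + freight 8852.84 + insurance 290.13 + destination terminal 1313.35 + brokerage 346.13 + delivery 1885.76 + duty 1006.89 = 14328.32
Landed cost = invoice 15396.00 + 14328.32 = 29724.32

Total landed cost: EUR 29724.32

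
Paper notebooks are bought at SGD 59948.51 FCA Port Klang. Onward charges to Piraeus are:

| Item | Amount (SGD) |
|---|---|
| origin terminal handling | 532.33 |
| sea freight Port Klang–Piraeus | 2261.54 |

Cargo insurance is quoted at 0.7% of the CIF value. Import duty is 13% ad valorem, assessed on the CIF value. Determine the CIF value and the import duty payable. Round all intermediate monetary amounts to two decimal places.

CIF value: SGD 63184.67; import duty: SGD 8214.01

Let C be the CIF value. C = FCA price + pre-shipment costs + freight + 0.7% × C
C − 0.7% × C = 59948.51 + 532.33 + 2261.54
0.993 × C = 62742.38
C = 62742.38 / 0.993 = 63184.67
Insurance premium = 0.7% × 63184.67 = 442.29
Import duty = 63184.67 × 13% = 8214.01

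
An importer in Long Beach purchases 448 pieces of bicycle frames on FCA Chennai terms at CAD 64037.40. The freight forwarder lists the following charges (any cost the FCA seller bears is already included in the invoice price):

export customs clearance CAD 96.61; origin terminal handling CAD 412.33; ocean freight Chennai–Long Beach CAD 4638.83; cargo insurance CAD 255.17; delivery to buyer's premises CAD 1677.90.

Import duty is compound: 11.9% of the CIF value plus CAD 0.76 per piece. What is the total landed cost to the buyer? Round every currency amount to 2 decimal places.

FCA: the seller delivers export-cleared goods to the carrier; the buyer bears costs from that point.
Already in the invoice (seller's account under FCA): export clearance — exclude.
CIF value = FCA price + origin terminal + freight + insurance = 64037.40 + 412.33 + 4638.83 + 255.17 = 69343.73
Ad valorem component: 69343.73 × 11.9% = 8251.90
Specific component: 448 × 0.76 = 340.48
Import duty = 8251.90 + 340.48 = 8592.38
Buyer bears: origin terminal 412.33 + freight 4638.83 + insurance 255.17 + delivery 1677.90 + duty 8592.38 = 15576.61
Landed cost = invoice 64037.40 + 15576.61 = 79614.01

Total landed cost: CAD 79614.01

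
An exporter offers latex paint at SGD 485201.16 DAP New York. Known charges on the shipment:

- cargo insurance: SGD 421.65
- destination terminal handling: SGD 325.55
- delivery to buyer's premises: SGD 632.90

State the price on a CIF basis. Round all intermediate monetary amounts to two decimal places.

Not relevant to the conversion: insurance — on the seller under both DAP and CIF; already in the DAP price and stays in the CIF price.
From DAP to CIF, the seller no longer bears: destination terminal, delivery.
CIF price = 485201.16 − 325.55 − 632.90 = 484242.71

CIF price: SGD 484242.71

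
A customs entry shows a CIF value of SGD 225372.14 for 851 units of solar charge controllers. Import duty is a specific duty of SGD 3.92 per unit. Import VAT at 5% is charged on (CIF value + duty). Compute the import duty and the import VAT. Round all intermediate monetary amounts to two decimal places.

Import duty: SGD 3335.92; import VAT: SGD 11435.40

Import duty = 851 × 3.92 = 3335.92
VAT base = CIF + duty = 225372.14 + 3335.92 = 228708.06
Import VAT = 228708.06 × 5% = 11435.40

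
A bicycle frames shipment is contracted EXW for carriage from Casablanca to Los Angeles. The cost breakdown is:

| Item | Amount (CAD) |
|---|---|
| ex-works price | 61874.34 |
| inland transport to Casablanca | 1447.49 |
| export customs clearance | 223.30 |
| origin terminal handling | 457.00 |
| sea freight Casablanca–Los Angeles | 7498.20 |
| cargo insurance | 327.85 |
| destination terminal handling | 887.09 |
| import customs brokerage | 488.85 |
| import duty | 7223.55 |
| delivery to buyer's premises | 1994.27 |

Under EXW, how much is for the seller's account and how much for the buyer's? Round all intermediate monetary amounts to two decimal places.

Seller: CAD 61874.34; buyer: CAD 20547.60

EXW: the seller makes goods available at their premises; the buyer bears all onward costs.
Seller's account: goods 61874.34 = 61874.34
Buyer's account: inland to port 1447.49 + export clearance 223.30 + origin terminal 457.00 + freight 7498.20 + insurance 327.85 + destination terminal 887.09 + brokerage 488.85 + duty 7223.55 + delivery 1994.27 = 20547.60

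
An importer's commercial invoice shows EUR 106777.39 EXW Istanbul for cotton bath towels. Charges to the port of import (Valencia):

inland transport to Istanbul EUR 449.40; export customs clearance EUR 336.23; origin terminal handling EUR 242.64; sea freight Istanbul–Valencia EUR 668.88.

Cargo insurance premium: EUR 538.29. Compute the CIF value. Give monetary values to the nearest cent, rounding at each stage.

CIF value: EUR 109012.83

CIF = EXW price + pre-shipment costs + freight + insurance
CIF = 106777.39 + 449.40 + 336.23 + 242.64 + 668.88 + 538.29 = 109012.83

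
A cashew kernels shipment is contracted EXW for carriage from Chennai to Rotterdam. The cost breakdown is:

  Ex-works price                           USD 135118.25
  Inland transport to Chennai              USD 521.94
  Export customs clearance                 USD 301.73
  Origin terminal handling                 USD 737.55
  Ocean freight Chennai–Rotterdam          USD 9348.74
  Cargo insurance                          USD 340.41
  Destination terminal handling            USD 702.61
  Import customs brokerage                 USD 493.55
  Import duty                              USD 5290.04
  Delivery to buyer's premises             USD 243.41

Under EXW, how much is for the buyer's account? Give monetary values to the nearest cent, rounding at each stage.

EXW: the seller makes goods available at their premises; the buyer bears all onward costs.
Seller's account: goods 135118.25 = 135118.25
Buyer's account: inland to port 521.94 + export clearance 301.73 + origin terminal 737.55 + freight 9348.74 + insurance 340.41 + destination terminal 702.61 + brokerage 493.55 + duty 5290.04 + delivery 243.41 = 17979.98

Buyer's account: USD 17979.98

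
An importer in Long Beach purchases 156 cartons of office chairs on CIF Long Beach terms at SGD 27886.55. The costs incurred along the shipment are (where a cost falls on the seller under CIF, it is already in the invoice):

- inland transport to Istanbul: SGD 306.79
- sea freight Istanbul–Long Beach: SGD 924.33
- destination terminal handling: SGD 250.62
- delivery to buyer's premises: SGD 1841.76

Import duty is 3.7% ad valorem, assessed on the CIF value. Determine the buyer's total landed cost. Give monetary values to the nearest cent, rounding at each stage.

Total landed cost: SGD 31010.73

CIF: the seller pays costs through ocean freight and marine insurance to the destination port.
Already in the invoice (seller's account under CIF): inland to port, freight — exclude.
The CIF price already equals the CIF value: 27886.55
Import duty = 27886.55 × 3.7% = 1031.80
Buyer bears: destination terminal 250.62 + delivery 1841.76 + duty 1031.80 = 3124.18
Landed cost = invoice 27886.55 + 3124.18 = 31010.73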